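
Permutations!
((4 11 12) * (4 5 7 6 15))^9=(4 12 7 15 11 5 6)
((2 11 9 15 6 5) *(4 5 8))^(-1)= ((2 11 9 15 6 8 4 5))^(-1)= (2 5 4 8 6 15 9 11)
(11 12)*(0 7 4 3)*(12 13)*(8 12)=(0 7 4 3)(8 12 11 13)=[7, 1, 2, 0, 3, 5, 6, 4, 12, 9, 10, 13, 11, 8]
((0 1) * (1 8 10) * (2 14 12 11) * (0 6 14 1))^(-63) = ((0 8 10)(1 6 14 12 11 2))^(-63) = (1 12)(2 14)(6 11)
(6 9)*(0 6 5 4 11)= [6, 1, 2, 3, 11, 4, 9, 7, 8, 5, 10, 0]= (0 6 9 5 4 11)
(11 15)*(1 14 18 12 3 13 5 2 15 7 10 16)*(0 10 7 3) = (0 10 16 1 14 18 12)(2 15 11 3 13 5) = [10, 14, 15, 13, 4, 2, 6, 7, 8, 9, 16, 3, 0, 5, 18, 11, 1, 17, 12]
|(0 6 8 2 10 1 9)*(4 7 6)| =9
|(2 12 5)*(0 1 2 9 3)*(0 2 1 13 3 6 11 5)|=20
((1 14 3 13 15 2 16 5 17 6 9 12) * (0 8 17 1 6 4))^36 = (17)(1 15)(2 14)(3 16)(5 13)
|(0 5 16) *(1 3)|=6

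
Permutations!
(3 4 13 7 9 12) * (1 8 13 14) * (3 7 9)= (1 8 13 9 12 7 3 4 14)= [0, 8, 2, 4, 14, 5, 6, 3, 13, 12, 10, 11, 7, 9, 1]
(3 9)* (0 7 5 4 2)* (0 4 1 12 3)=(0 7 5 1 12 3 9)(2 4)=[7, 12, 4, 9, 2, 1, 6, 5, 8, 0, 10, 11, 3]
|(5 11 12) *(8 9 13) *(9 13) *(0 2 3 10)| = |(0 2 3 10)(5 11 12)(8 13)| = 12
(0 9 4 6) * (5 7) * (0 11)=(0 9 4 6 11)(5 7)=[9, 1, 2, 3, 6, 7, 11, 5, 8, 4, 10, 0]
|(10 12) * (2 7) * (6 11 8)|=6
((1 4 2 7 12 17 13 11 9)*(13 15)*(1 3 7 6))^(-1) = (1 6 2 4)(3 9 11 13 15 17 12 7) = ((1 4 2 6)(3 7 12 17 15 13 11 9))^(-1)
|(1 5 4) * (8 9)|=|(1 5 4)(8 9)|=6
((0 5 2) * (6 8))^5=((0 5 2)(6 8))^5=(0 2 5)(6 8)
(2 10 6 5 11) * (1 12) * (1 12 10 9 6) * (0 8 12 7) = (0 8 12 7)(1 10)(2 9 6 5 11) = [8, 10, 9, 3, 4, 11, 5, 0, 12, 6, 1, 2, 7]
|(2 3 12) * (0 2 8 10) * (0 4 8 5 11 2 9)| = 30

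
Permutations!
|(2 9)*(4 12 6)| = 6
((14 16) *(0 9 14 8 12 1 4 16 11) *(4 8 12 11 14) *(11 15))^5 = ((0 9 4 16 12 1 8 15 11))^5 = (0 1 9 8 4 15 16 11 12)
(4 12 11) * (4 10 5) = (4 12 11 10 5) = [0, 1, 2, 3, 12, 4, 6, 7, 8, 9, 5, 10, 11]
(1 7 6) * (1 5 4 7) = (4 7 6 5) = [0, 1, 2, 3, 7, 4, 5, 6]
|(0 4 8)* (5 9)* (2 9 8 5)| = |(0 4 5 8)(2 9)| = 4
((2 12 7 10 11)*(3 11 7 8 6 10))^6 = (2 3 10 8)(6 12 11 7)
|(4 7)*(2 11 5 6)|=4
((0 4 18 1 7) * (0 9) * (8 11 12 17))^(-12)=((0 4 18 1 7 9)(8 11 12 17))^(-12)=(18)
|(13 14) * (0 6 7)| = |(0 6 7)(13 14)| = 6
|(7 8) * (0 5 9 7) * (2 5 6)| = |(0 6 2 5 9 7 8)| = 7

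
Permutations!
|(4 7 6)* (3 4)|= |(3 4 7 6)|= 4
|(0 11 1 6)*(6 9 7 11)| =4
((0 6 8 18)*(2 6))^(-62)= (0 8 2 18 6)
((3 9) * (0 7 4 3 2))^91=(0 7 4 3 9 2)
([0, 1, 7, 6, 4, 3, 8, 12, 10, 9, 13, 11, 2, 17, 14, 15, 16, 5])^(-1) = (2 12 7)(3 5 17 13 10 8 6)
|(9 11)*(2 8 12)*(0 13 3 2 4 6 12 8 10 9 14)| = 24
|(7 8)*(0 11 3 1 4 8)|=7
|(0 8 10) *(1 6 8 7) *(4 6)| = 7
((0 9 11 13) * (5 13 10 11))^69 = ((0 9 5 13)(10 11))^69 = (0 9 5 13)(10 11)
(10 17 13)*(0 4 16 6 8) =(0 4 16 6 8)(10 17 13) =[4, 1, 2, 3, 16, 5, 8, 7, 0, 9, 17, 11, 12, 10, 14, 15, 6, 13]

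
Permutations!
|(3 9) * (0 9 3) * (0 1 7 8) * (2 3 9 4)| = |(0 4 2 3 9 1 7 8)| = 8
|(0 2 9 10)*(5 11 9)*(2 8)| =|(0 8 2 5 11 9 10)| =7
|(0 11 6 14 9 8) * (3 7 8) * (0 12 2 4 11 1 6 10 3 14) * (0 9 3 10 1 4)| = 12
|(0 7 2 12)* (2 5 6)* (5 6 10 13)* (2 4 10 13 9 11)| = |(0 7 6 4 10 9 11 2 12)(5 13)| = 18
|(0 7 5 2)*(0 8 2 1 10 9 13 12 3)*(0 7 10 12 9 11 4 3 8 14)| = 12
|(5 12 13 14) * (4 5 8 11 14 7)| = 15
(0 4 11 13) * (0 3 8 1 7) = (0 4 11 13 3 8 1 7) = [4, 7, 2, 8, 11, 5, 6, 0, 1, 9, 10, 13, 12, 3]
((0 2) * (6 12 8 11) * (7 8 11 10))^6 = (12)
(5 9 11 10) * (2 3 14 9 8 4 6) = (2 3 14 9 11 10 5 8 4 6) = [0, 1, 3, 14, 6, 8, 2, 7, 4, 11, 5, 10, 12, 13, 9]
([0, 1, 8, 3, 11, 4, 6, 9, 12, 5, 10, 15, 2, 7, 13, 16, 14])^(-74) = [0, 1, 8, 3, 9, 7, 6, 14, 12, 13, 10, 5, 2, 16, 15, 4, 11]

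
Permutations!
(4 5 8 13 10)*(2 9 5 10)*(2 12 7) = [0, 1, 9, 3, 10, 8, 6, 2, 13, 5, 4, 11, 7, 12] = (2 9 5 8 13 12 7)(4 10)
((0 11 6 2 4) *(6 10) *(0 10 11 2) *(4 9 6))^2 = (11)(0 9)(2 6)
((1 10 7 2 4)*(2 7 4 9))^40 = ((1 10 4)(2 9))^40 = (1 10 4)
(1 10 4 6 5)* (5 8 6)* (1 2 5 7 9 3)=(1 10 4 7 9 3)(2 5)(6 8)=[0, 10, 5, 1, 7, 2, 8, 9, 6, 3, 4]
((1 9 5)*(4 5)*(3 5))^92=(1 4 5 9 3)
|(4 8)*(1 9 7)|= |(1 9 7)(4 8)|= 6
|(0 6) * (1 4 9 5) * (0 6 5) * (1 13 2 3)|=|(0 5 13 2 3 1 4 9)|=8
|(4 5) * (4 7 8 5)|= |(5 7 8)|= 3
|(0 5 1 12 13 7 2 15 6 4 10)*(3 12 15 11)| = 42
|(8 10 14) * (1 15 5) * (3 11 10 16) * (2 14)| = 21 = |(1 15 5)(2 14 8 16 3 11 10)|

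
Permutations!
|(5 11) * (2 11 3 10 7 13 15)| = 8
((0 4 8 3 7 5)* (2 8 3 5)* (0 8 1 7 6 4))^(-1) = ((1 7 2)(3 6 4)(5 8))^(-1) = (1 2 7)(3 4 6)(5 8)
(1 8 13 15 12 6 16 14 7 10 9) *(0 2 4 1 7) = (0 2 4 1 8 13 15 12 6 16 14)(7 10 9) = [2, 8, 4, 3, 1, 5, 16, 10, 13, 7, 9, 11, 6, 15, 0, 12, 14]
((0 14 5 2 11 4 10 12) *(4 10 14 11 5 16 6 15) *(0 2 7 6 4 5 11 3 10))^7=((0 3 10 12 2 11)(4 14 16)(5 7 6 15))^7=(0 3 10 12 2 11)(4 14 16)(5 15 6 7)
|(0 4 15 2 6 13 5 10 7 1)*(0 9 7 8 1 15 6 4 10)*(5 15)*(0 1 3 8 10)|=|(1 9 7 5)(2 4 6 13 15)(3 8)|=20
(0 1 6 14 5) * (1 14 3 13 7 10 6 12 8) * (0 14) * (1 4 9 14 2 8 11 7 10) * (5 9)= (1 12 11 7)(2 8 4 5)(3 13 10 6)(9 14)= [0, 12, 8, 13, 5, 2, 3, 1, 4, 14, 6, 7, 11, 10, 9]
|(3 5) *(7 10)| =|(3 5)(7 10)| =2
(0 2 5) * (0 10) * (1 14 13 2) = (0 1 14 13 2 5 10) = [1, 14, 5, 3, 4, 10, 6, 7, 8, 9, 0, 11, 12, 2, 13]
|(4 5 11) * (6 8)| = 6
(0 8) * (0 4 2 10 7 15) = (0 8 4 2 10 7 15) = [8, 1, 10, 3, 2, 5, 6, 15, 4, 9, 7, 11, 12, 13, 14, 0]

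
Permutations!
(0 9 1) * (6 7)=[9, 0, 2, 3, 4, 5, 7, 6, 8, 1]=(0 9 1)(6 7)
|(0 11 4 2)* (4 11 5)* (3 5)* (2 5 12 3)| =|(0 2)(3 12)(4 5)| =2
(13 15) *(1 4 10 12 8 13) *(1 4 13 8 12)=[0, 13, 2, 3, 10, 5, 6, 7, 8, 9, 1, 11, 12, 15, 14, 4]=(1 13 15 4 10)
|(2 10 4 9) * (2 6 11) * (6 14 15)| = 8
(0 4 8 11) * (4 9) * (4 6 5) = (0 9 6 5 4 8 11) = [9, 1, 2, 3, 8, 4, 5, 7, 11, 6, 10, 0]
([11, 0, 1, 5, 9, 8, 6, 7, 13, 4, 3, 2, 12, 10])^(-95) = (13)(0 11 2 1)(4 9)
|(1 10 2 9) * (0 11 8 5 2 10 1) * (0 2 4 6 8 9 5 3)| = 9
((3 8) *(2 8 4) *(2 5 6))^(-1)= ((2 8 3 4 5 6))^(-1)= (2 6 5 4 3 8)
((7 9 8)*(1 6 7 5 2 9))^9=(2 9 8 5)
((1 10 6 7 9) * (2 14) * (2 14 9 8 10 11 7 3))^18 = (14)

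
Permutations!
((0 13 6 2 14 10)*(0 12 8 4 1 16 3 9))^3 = ((0 13 6 2 14 10 12 8 4 1 16 3 9))^3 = (0 2 12 1 9 6 10 4 3 13 14 8 16)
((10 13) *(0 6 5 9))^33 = ((0 6 5 9)(10 13))^33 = (0 6 5 9)(10 13)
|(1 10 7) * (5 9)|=|(1 10 7)(5 9)|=6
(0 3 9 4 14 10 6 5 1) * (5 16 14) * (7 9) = [3, 0, 2, 7, 5, 1, 16, 9, 8, 4, 6, 11, 12, 13, 10, 15, 14] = (0 3 7 9 4 5 1)(6 16 14 10)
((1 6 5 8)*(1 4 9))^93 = ((1 6 5 8 4 9))^93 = (1 8)(4 6)(5 9)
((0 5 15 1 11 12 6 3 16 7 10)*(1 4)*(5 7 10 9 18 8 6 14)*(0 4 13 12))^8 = (0 10 8)(1 3 9)(4 6 7)(5 12 15 14 13)(11 16 18) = ((0 7 9 18 8 6 3 16 10 4 1 11)(5 15 13 12 14))^8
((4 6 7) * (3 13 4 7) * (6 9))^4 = (3 6 9 4 13)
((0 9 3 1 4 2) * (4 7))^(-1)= (0 2 4 7 1 3 9)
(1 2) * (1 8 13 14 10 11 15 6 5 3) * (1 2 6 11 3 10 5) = (1 6)(2 8 13 14 5 10 3)(11 15) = [0, 6, 8, 2, 4, 10, 1, 7, 13, 9, 3, 15, 12, 14, 5, 11]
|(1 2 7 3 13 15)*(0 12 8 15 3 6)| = |(0 12 8 15 1 2 7 6)(3 13)| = 8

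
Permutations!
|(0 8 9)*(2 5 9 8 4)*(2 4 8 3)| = |(0 8 3 2 5 9)| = 6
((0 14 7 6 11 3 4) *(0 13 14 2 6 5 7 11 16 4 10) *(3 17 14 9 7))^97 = (0 3 7 13 16 2 10 5 9 4 6)(11 17 14)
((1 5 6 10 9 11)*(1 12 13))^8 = ((1 5 6 10 9 11 12 13))^8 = (13)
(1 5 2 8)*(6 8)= [0, 5, 6, 3, 4, 2, 8, 7, 1]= (1 5 2 6 8)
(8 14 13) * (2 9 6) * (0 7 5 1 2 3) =(0 7 5 1 2 9 6 3)(8 14 13) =[7, 2, 9, 0, 4, 1, 3, 5, 14, 6, 10, 11, 12, 8, 13]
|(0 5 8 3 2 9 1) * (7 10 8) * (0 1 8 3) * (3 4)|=9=|(0 5 7 10 4 3 2 9 8)|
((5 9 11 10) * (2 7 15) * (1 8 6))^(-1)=(1 6 8)(2 15 7)(5 10 11 9)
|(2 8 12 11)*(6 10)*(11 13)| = |(2 8 12 13 11)(6 10)| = 10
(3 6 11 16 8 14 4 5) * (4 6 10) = [0, 1, 2, 10, 5, 3, 11, 7, 14, 9, 4, 16, 12, 13, 6, 15, 8] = (3 10 4 5)(6 11 16 8 14)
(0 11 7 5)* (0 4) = (0 11 7 5 4) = [11, 1, 2, 3, 0, 4, 6, 5, 8, 9, 10, 7]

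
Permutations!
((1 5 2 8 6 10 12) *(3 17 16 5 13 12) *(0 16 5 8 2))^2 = ((0 16 8 6 10 3 17 5)(1 13 12))^2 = (0 8 10 17)(1 12 13)(3 5 16 6)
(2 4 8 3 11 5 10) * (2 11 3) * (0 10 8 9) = (0 10 11 5 8 2 4 9) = [10, 1, 4, 3, 9, 8, 6, 7, 2, 0, 11, 5]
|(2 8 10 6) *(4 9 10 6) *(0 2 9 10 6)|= 6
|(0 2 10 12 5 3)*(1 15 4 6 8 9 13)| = 42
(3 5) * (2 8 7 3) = (2 8 7 3 5) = [0, 1, 8, 5, 4, 2, 6, 3, 7]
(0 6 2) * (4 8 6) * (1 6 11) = (0 4 8 11 1 6 2) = [4, 6, 0, 3, 8, 5, 2, 7, 11, 9, 10, 1]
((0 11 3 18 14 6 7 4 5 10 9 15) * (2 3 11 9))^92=((0 9 15)(2 3 18 14 6 7 4 5 10))^92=(0 15 9)(2 18 6 4 10 3 14 7 5)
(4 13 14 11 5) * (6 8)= (4 13 14 11 5)(6 8)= [0, 1, 2, 3, 13, 4, 8, 7, 6, 9, 10, 5, 12, 14, 11]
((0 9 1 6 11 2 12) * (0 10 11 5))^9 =((0 9 1 6 5)(2 12 10 11))^9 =(0 5 6 1 9)(2 12 10 11)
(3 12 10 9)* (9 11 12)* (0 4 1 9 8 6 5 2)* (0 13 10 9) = (0 4 1)(2 13 10 11 12 9 3 8 6 5) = [4, 0, 13, 8, 1, 2, 5, 7, 6, 3, 11, 12, 9, 10]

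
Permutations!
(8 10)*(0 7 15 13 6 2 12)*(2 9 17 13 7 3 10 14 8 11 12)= [3, 1, 2, 10, 4, 5, 9, 15, 14, 17, 11, 12, 0, 6, 8, 7, 16, 13]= (0 3 10 11 12)(6 9 17 13)(7 15)(8 14)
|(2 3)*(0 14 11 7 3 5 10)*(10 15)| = |(0 14 11 7 3 2 5 15 10)| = 9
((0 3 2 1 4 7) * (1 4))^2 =(0 2 7 3 4)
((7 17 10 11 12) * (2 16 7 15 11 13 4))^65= (2 7 10 4 16 17 13)(11 15 12)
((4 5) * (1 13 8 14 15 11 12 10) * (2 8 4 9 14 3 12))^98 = (1 11 13 2 4 8 5 3 9 12 14 10 15)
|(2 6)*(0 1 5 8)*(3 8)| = 10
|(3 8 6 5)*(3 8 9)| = 6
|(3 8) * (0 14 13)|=|(0 14 13)(3 8)|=6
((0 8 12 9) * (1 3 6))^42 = ((0 8 12 9)(1 3 6))^42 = (0 12)(8 9)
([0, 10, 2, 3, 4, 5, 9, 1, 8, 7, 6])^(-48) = [0, 6, 2, 3, 4, 5, 7, 10, 8, 1, 9]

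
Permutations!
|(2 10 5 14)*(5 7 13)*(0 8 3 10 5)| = 6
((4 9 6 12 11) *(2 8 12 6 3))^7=(12)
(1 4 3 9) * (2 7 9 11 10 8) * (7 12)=(1 4 3 11 10 8 2 12 7 9)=[0, 4, 12, 11, 3, 5, 6, 9, 2, 1, 8, 10, 7]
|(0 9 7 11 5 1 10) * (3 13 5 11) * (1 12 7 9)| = 15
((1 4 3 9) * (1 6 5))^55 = ((1 4 3 9 6 5))^55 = (1 4 3 9 6 5)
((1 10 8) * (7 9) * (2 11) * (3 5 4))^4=(11)(1 10 8)(3 5 4)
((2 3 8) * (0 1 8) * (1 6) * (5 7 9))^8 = (0 1 2)(3 6 8)(5 9 7)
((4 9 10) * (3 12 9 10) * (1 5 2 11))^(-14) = ((1 5 2 11)(3 12 9)(4 10))^(-14) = (1 2)(3 12 9)(5 11)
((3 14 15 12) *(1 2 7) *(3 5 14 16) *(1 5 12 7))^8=(16)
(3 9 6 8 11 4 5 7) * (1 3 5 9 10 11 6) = (1 3 10 11 4 9)(5 7)(6 8) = [0, 3, 2, 10, 9, 7, 8, 5, 6, 1, 11, 4]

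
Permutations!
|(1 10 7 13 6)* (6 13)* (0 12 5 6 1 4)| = 15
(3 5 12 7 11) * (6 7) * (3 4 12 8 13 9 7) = (3 5 8 13 9 7 11 4 12 6) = [0, 1, 2, 5, 12, 8, 3, 11, 13, 7, 10, 4, 6, 9]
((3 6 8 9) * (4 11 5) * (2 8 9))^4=((2 8)(3 6 9)(4 11 5))^4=(3 6 9)(4 11 5)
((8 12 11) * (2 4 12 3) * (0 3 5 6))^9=((0 3 2 4 12 11 8 5 6))^9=(12)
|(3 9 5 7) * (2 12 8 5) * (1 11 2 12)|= |(1 11 2)(3 9 12 8 5 7)|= 6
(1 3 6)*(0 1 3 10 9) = [1, 10, 2, 6, 4, 5, 3, 7, 8, 0, 9] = (0 1 10 9)(3 6)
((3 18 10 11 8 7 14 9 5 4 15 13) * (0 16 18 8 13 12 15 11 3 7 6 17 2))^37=(0 16 18 10 3 8 6 17 2)(4 13 14 5 11 7 9)(12 15)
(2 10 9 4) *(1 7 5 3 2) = [0, 7, 10, 2, 1, 3, 6, 5, 8, 4, 9] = (1 7 5 3 2 10 9 4)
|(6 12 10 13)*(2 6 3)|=|(2 6 12 10 13 3)|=6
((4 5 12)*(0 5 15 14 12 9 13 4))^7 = ((0 5 9 13 4 15 14 12))^7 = (0 12 14 15 4 13 9 5)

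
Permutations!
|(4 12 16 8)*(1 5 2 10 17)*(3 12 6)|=|(1 5 2 10 17)(3 12 16 8 4 6)|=30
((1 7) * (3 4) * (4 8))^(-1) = ((1 7)(3 8 4))^(-1) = (1 7)(3 4 8)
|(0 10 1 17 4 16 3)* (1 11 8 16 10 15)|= 10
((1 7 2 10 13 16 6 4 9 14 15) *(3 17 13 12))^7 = ((1 7 2 10 12 3 17 13 16 6 4 9 14 15))^7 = (1 13)(2 6)(3 14)(4 10)(7 16)(9 12)(15 17)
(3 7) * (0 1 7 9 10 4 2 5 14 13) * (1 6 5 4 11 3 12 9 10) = (0 6 5 14 13)(1 7 12 9)(2 4)(3 10 11) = [6, 7, 4, 10, 2, 14, 5, 12, 8, 1, 11, 3, 9, 0, 13]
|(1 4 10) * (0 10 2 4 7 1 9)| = |(0 10 9)(1 7)(2 4)| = 6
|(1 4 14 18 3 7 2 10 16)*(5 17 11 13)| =|(1 4 14 18 3 7 2 10 16)(5 17 11 13)| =36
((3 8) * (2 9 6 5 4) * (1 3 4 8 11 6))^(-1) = (1 9 2 4 8 5 6 11 3)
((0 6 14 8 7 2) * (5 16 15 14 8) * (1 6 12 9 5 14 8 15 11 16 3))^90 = (16)(0 9 3 6 8 2 12 5 1 15 7)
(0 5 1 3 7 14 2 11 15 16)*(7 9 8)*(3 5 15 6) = (0 15 16)(1 5)(2 11 6 3 9 8 7 14) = [15, 5, 11, 9, 4, 1, 3, 14, 7, 8, 10, 6, 12, 13, 2, 16, 0]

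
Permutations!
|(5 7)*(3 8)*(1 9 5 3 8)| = 5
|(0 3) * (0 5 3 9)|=|(0 9)(3 5)|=2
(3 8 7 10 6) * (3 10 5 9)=(3 8 7 5 9)(6 10)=[0, 1, 2, 8, 4, 9, 10, 5, 7, 3, 6]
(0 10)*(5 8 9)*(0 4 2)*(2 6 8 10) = (0 2)(4 6 8 9 5 10) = [2, 1, 0, 3, 6, 10, 8, 7, 9, 5, 4]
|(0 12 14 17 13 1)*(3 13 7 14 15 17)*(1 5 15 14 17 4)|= 18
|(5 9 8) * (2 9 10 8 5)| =|(2 9 5 10 8)| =5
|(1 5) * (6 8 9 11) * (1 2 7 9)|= 8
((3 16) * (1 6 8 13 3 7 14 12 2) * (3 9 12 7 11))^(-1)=(1 2 12 9 13 8 6)(3 11 16)(7 14)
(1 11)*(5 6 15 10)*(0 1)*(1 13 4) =(0 13 4 1 11)(5 6 15 10) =[13, 11, 2, 3, 1, 6, 15, 7, 8, 9, 5, 0, 12, 4, 14, 10]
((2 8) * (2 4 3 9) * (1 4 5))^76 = ((1 4 3 9 2 8 5))^76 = (1 5 8 2 9 3 4)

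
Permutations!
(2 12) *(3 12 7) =(2 7 3 12) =[0, 1, 7, 12, 4, 5, 6, 3, 8, 9, 10, 11, 2]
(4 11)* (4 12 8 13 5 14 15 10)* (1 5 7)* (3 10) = (1 5 14 15 3 10 4 11 12 8 13 7) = [0, 5, 2, 10, 11, 14, 6, 1, 13, 9, 4, 12, 8, 7, 15, 3]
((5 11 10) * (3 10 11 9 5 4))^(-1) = (11)(3 4 10)(5 9)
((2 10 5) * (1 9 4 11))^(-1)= ((1 9 4 11)(2 10 5))^(-1)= (1 11 4 9)(2 5 10)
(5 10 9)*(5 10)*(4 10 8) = (4 10 9 8) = [0, 1, 2, 3, 10, 5, 6, 7, 4, 8, 9]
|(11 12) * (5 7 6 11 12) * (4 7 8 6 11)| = 6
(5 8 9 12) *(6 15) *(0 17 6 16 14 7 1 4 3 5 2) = (0 17 6 15 16 14 7 1 4 3 5 8 9 12 2) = [17, 4, 0, 5, 3, 8, 15, 1, 9, 12, 10, 11, 2, 13, 7, 16, 14, 6]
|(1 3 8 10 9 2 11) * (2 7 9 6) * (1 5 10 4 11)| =|(1 3 8 4 11 5 10 6 2)(7 9)| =18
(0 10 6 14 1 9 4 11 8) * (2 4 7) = [10, 9, 4, 3, 11, 5, 14, 2, 0, 7, 6, 8, 12, 13, 1] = (0 10 6 14 1 9 7 2 4 11 8)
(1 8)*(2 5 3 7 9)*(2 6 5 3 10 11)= (1 8)(2 3 7 9 6 5 10 11)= [0, 8, 3, 7, 4, 10, 5, 9, 1, 6, 11, 2]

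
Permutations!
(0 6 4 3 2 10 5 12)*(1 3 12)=(0 6 4 12)(1 3 2 10 5)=[6, 3, 10, 2, 12, 1, 4, 7, 8, 9, 5, 11, 0]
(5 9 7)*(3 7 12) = (3 7 5 9 12) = [0, 1, 2, 7, 4, 9, 6, 5, 8, 12, 10, 11, 3]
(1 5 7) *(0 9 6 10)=(0 9 6 10)(1 5 7)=[9, 5, 2, 3, 4, 7, 10, 1, 8, 6, 0]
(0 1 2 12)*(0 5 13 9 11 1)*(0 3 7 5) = (0 3 7 5 13 9 11 1 2 12) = [3, 2, 12, 7, 4, 13, 6, 5, 8, 11, 10, 1, 0, 9]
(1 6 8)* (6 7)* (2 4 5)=[0, 7, 4, 3, 5, 2, 8, 6, 1]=(1 7 6 8)(2 4 5)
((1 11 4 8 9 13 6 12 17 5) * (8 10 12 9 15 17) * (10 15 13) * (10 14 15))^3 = (1 10 13 14 5 4 8 9 17 11 12 6 15)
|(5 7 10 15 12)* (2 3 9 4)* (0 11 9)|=|(0 11 9 4 2 3)(5 7 10 15 12)|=30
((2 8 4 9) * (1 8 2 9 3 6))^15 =(9)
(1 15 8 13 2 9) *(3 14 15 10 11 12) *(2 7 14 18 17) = (1 10 11 12 3 18 17 2 9)(7 14 15 8 13) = [0, 10, 9, 18, 4, 5, 6, 14, 13, 1, 11, 12, 3, 7, 15, 8, 16, 2, 17]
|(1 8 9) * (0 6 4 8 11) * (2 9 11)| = |(0 6 4 8 11)(1 2 9)| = 15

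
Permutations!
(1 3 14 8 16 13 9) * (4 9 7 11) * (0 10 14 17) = (0 10 14 8 16 13 7 11 4 9 1 3 17) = [10, 3, 2, 17, 9, 5, 6, 11, 16, 1, 14, 4, 12, 7, 8, 15, 13, 0]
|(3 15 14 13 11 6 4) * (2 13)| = 8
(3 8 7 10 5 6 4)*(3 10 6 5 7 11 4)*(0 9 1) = [9, 0, 2, 8, 10, 5, 3, 6, 11, 1, 7, 4] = (0 9 1)(3 8 11 4 10 7 6)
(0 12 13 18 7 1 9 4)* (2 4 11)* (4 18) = (0 12 13 4)(1 9 11 2 18 7) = [12, 9, 18, 3, 0, 5, 6, 1, 8, 11, 10, 2, 13, 4, 14, 15, 16, 17, 7]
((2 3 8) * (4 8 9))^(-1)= ((2 3 9 4 8))^(-1)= (2 8 4 9 3)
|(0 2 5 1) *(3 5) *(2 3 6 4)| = 12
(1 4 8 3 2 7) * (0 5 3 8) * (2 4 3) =(8)(0 5 2 7 1 3 4) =[5, 3, 7, 4, 0, 2, 6, 1, 8]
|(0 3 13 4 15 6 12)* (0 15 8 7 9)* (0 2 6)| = |(0 3 13 4 8 7 9 2 6 12 15)| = 11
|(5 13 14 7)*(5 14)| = |(5 13)(7 14)| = 2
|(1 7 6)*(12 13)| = |(1 7 6)(12 13)| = 6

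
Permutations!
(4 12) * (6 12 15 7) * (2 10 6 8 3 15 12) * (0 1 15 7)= (0 1 15)(2 10 6)(3 7 8)(4 12)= [1, 15, 10, 7, 12, 5, 2, 8, 3, 9, 6, 11, 4, 13, 14, 0]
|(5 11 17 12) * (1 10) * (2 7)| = |(1 10)(2 7)(5 11 17 12)| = 4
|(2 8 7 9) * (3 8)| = 5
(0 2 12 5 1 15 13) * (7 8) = (0 2 12 5 1 15 13)(7 8) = [2, 15, 12, 3, 4, 1, 6, 8, 7, 9, 10, 11, 5, 0, 14, 13]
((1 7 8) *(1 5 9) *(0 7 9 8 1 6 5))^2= ((0 7 1 9 6 5 8))^2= (0 1 6 8 7 9 5)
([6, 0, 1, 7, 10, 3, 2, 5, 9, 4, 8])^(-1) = (0 1 2 6)(3 5 7)(4 9 8 10)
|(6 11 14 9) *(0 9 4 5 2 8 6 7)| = 21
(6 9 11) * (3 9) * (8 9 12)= [0, 1, 2, 12, 4, 5, 3, 7, 9, 11, 10, 6, 8]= (3 12 8 9 11 6)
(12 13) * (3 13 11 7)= (3 13 12 11 7)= [0, 1, 2, 13, 4, 5, 6, 3, 8, 9, 10, 7, 11, 12]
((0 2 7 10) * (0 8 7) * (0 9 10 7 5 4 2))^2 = (2 10 5)(4 9 8)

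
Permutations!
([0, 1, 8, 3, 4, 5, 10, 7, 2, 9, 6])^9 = (2 8)(6 10)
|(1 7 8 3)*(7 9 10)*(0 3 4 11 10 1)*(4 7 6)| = |(0 3)(1 9)(4 11 10 6)(7 8)| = 4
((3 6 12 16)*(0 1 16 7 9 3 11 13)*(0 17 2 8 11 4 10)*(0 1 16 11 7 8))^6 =(0 13 10)(1 16 17)(2 11 4) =((0 16 4 10 1 11 13 17 2)(3 6 12 8 7 9))^6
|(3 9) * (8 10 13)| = |(3 9)(8 10 13)| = 6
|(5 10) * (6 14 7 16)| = 4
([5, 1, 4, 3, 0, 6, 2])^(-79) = (0 5 6 2 4)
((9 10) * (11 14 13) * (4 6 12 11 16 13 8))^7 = (4 6 12 11 14 8)(9 10)(13 16)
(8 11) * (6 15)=(6 15)(8 11)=[0, 1, 2, 3, 4, 5, 15, 7, 11, 9, 10, 8, 12, 13, 14, 6]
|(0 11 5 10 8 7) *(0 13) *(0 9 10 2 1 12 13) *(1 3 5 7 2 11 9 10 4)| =13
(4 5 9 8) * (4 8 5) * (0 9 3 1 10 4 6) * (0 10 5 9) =(1 5 3)(4 6 10) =[0, 5, 2, 1, 6, 3, 10, 7, 8, 9, 4]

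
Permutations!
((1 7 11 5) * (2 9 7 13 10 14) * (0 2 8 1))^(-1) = ((0 2 9 7 11 5)(1 13 10 14 8))^(-1) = (0 5 11 7 9 2)(1 8 14 10 13)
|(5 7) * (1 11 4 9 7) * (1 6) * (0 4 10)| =9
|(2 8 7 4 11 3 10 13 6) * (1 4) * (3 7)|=12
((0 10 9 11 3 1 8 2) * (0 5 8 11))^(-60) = ((0 10 9)(1 11 3)(2 5 8))^(-60) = (11)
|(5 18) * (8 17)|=2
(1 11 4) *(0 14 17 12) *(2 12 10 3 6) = (0 14 17 10 3 6 2 12)(1 11 4) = [14, 11, 12, 6, 1, 5, 2, 7, 8, 9, 3, 4, 0, 13, 17, 15, 16, 10]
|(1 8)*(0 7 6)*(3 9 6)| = |(0 7 3 9 6)(1 8)| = 10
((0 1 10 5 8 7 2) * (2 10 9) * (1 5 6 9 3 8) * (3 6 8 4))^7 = (0 5 1 6 9 2)(3 4)(7 10 8)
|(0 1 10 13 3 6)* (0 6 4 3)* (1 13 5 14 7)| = |(0 13)(1 10 5 14 7)(3 4)| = 10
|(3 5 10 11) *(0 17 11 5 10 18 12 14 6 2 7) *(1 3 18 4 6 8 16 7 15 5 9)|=180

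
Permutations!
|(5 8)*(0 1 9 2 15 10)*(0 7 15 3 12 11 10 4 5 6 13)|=|(0 1 9 2 3 12 11 10 7 15 4 5 8 6 13)|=15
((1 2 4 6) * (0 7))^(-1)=(0 7)(1 6 4 2)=((0 7)(1 2 4 6))^(-1)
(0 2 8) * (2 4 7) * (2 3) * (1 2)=(0 4 7 3 1 2 8)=[4, 2, 8, 1, 7, 5, 6, 3, 0]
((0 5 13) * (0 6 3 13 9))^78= (13)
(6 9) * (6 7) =(6 9 7) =[0, 1, 2, 3, 4, 5, 9, 6, 8, 7]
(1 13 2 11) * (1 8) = (1 13 2 11 8) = [0, 13, 11, 3, 4, 5, 6, 7, 1, 9, 10, 8, 12, 2]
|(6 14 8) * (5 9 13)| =3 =|(5 9 13)(6 14 8)|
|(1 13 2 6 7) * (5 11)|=10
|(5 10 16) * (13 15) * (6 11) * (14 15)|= |(5 10 16)(6 11)(13 14 15)|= 6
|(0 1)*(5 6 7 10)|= 4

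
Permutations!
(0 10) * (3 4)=(0 10)(3 4)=[10, 1, 2, 4, 3, 5, 6, 7, 8, 9, 0]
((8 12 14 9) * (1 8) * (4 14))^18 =(14)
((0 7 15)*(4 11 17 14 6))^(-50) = ((0 7 15)(4 11 17 14 6))^(-50) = (17)(0 7 15)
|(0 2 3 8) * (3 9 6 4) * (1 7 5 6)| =10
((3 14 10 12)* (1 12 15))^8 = ((1 12 3 14 10 15))^8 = (1 3 10)(12 14 15)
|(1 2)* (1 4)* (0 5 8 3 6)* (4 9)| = |(0 5 8 3 6)(1 2 9 4)| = 20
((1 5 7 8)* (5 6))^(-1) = ((1 6 5 7 8))^(-1) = (1 8 7 5 6)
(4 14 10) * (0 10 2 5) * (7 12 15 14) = (0 10 4 7 12 15 14 2 5) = [10, 1, 5, 3, 7, 0, 6, 12, 8, 9, 4, 11, 15, 13, 2, 14]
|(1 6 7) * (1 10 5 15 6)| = 5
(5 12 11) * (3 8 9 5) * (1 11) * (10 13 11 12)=(1 12)(3 8 9 5 10 13 11)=[0, 12, 2, 8, 4, 10, 6, 7, 9, 5, 13, 3, 1, 11]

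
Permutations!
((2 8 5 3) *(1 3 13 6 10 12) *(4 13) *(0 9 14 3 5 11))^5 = (0 8 3 9 11 2 14)(1 10 13 5 12 6 4)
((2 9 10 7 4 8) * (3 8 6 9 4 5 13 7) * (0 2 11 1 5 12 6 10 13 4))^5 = ((0 2)(1 5 4 10 3 8 11)(6 9 13 7 12))^5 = (13)(0 2)(1 8 10 5 11 3 4)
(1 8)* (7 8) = (1 7 8) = [0, 7, 2, 3, 4, 5, 6, 8, 1]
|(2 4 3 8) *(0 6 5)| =12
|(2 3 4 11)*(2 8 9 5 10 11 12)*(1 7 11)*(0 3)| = |(0 3 4 12 2)(1 7 11 8 9 5 10)| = 35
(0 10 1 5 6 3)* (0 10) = [0, 5, 2, 10, 4, 6, 3, 7, 8, 9, 1] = (1 5 6 3 10)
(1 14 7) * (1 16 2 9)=(1 14 7 16 2 9)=[0, 14, 9, 3, 4, 5, 6, 16, 8, 1, 10, 11, 12, 13, 7, 15, 2]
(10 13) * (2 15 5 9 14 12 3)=(2 15 5 9 14 12 3)(10 13)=[0, 1, 15, 2, 4, 9, 6, 7, 8, 14, 13, 11, 3, 10, 12, 5]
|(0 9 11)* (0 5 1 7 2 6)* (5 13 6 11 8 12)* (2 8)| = |(0 9 2 11 13 6)(1 7 8 12 5)| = 30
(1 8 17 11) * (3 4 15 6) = [0, 8, 2, 4, 15, 5, 3, 7, 17, 9, 10, 1, 12, 13, 14, 6, 16, 11] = (1 8 17 11)(3 4 15 6)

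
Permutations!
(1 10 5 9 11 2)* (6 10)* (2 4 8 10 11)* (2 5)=(1 6 11 4 8 10 2)(5 9)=[0, 6, 1, 3, 8, 9, 11, 7, 10, 5, 2, 4]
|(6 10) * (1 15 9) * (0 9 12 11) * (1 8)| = |(0 9 8 1 15 12 11)(6 10)| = 14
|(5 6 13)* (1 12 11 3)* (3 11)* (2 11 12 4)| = |(1 4 2 11 12 3)(5 6 13)| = 6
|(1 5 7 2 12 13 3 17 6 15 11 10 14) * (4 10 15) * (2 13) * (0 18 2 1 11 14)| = |(0 18 2 12 1 5 7 13 3 17 6 4 10)(11 15 14)| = 39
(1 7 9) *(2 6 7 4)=(1 4 2 6 7 9)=[0, 4, 6, 3, 2, 5, 7, 9, 8, 1]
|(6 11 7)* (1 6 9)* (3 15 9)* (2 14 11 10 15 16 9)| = 11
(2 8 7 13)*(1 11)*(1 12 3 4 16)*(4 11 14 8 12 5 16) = (1 14 8 7 13 2 12 3 11 5 16) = [0, 14, 12, 11, 4, 16, 6, 13, 7, 9, 10, 5, 3, 2, 8, 15, 1]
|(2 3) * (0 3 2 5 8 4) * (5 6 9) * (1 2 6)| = 9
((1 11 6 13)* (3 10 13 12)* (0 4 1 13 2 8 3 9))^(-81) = ((13)(0 4 1 11 6 12 9)(2 8 3 10))^(-81) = (13)(0 11 9 1 12 4 6)(2 10 3 8)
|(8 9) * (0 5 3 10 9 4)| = |(0 5 3 10 9 8 4)| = 7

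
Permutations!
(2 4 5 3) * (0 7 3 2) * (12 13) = (0 7 3)(2 4 5)(12 13) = [7, 1, 4, 0, 5, 2, 6, 3, 8, 9, 10, 11, 13, 12]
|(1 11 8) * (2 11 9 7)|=|(1 9 7 2 11 8)|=6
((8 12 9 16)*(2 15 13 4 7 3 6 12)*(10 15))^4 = (2 4 12)(3 16 15)(6 8 13)(7 9 10) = ((2 10 15 13 4 7 3 6 12 9 16 8))^4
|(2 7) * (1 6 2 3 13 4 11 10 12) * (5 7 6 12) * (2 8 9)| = 28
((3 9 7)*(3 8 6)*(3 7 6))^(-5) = (9)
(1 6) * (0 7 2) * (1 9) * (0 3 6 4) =(0 7 2 3 6 9 1 4) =[7, 4, 3, 6, 0, 5, 9, 2, 8, 1]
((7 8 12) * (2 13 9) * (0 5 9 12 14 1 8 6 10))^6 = (14)(0 7 2)(5 6 13)(9 10 12)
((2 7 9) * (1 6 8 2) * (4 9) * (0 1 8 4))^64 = ((0 1 6 4 9 8 2 7))^64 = (9)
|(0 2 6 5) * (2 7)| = 5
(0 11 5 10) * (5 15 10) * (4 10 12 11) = (0 4 10)(11 15 12) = [4, 1, 2, 3, 10, 5, 6, 7, 8, 9, 0, 15, 11, 13, 14, 12]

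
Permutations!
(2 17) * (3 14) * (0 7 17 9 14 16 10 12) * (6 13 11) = [7, 1, 9, 16, 4, 5, 13, 17, 8, 14, 12, 6, 0, 11, 3, 15, 10, 2] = (0 7 17 2 9 14 3 16 10 12)(6 13 11)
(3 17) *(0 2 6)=(0 2 6)(3 17)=[2, 1, 6, 17, 4, 5, 0, 7, 8, 9, 10, 11, 12, 13, 14, 15, 16, 3]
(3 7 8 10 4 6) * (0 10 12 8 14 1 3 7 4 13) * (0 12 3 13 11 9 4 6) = (0 10 11 9 4)(1 13 12 8 3 6 7 14) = [10, 13, 2, 6, 0, 5, 7, 14, 3, 4, 11, 9, 8, 12, 1]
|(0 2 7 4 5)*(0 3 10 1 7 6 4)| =9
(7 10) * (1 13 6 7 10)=[0, 13, 2, 3, 4, 5, 7, 1, 8, 9, 10, 11, 12, 6]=(1 13 6 7)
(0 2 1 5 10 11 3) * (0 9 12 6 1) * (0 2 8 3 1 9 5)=[8, 0, 2, 5, 4, 10, 9, 7, 3, 12, 11, 1, 6]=(0 8 3 5 10 11 1)(6 9 12)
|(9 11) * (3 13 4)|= |(3 13 4)(9 11)|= 6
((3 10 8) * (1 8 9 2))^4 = (1 9 3)(2 10 8)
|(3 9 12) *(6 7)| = 6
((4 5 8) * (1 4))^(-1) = ((1 4 5 8))^(-1) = (1 8 5 4)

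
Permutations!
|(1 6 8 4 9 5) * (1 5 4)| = |(1 6 8)(4 9)| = 6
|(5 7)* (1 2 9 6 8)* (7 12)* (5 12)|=|(1 2 9 6 8)(7 12)|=10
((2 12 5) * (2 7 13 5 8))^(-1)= (2 8 12)(5 13 7)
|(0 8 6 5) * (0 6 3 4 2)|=|(0 8 3 4 2)(5 6)|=10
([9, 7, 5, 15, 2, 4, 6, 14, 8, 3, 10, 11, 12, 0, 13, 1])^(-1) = (0 13 14 7 1 15 3 9)(2 4 5)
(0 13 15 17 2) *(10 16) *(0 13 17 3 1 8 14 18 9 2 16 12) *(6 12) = (0 17 16 10 6 12)(1 8 14 18 9 2 13 15 3) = [17, 8, 13, 1, 4, 5, 12, 7, 14, 2, 6, 11, 0, 15, 18, 3, 10, 16, 9]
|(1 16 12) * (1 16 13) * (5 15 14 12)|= |(1 13)(5 15 14 12 16)|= 10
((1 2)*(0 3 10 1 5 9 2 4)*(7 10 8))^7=(10)(2 5 9)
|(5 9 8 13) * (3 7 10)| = 12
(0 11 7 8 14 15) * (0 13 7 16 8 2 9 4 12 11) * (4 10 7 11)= (2 9 10 7)(4 12)(8 14 15 13 11 16)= [0, 1, 9, 3, 12, 5, 6, 2, 14, 10, 7, 16, 4, 11, 15, 13, 8]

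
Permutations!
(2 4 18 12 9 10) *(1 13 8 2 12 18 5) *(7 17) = (18)(1 13 8 2 4 5)(7 17)(9 10 12) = [0, 13, 4, 3, 5, 1, 6, 17, 2, 10, 12, 11, 9, 8, 14, 15, 16, 7, 18]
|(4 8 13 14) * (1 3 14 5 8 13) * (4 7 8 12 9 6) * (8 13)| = 11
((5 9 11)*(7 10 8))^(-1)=(5 11 9)(7 8 10)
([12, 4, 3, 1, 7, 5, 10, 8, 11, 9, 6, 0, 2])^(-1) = [11, 3, 12, 2, 1, 5, 10, 4, 7, 9, 6, 8, 0]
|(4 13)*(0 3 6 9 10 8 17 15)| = 8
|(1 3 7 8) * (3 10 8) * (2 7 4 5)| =|(1 10 8)(2 7 3 4 5)| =15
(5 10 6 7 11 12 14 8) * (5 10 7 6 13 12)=[0, 1, 2, 3, 4, 7, 6, 11, 10, 9, 13, 5, 14, 12, 8]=(5 7 11)(8 10 13 12 14)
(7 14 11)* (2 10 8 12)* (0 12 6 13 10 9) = [12, 1, 9, 3, 4, 5, 13, 14, 6, 0, 8, 7, 2, 10, 11] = (0 12 2 9)(6 13 10 8)(7 14 11)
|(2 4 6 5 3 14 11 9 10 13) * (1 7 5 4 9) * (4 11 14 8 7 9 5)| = 12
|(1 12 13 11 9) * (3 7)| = |(1 12 13 11 9)(3 7)| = 10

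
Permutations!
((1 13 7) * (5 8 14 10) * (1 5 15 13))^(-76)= (5 8 14 10 15 13 7)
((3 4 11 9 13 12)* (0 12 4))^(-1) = ((0 12 3)(4 11 9 13))^(-1) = (0 3 12)(4 13 9 11)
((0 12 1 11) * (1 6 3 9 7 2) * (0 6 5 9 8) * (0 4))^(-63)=(0 3 1 9)(2 5 4 6)(7 12 8 11)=((0 12 5 9 7 2 1 11 6 3 8 4))^(-63)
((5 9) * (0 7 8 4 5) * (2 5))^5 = (0 5 4 7 9 2 8)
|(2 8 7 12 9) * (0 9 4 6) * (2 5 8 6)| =9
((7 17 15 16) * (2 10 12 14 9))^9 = (2 9 14 12 10)(7 17 15 16)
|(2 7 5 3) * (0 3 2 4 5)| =6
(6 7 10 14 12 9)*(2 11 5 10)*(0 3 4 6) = (0 3 4 6 7 2 11 5 10 14 12 9) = [3, 1, 11, 4, 6, 10, 7, 2, 8, 0, 14, 5, 9, 13, 12]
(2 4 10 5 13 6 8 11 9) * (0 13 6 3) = (0 13 3)(2 4 10 5 6 8 11 9) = [13, 1, 4, 0, 10, 6, 8, 7, 11, 2, 5, 9, 12, 3]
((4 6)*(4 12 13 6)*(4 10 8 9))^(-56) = ((4 10 8 9)(6 12 13))^(-56) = (6 12 13)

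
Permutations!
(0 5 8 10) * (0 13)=(0 5 8 10 13)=[5, 1, 2, 3, 4, 8, 6, 7, 10, 9, 13, 11, 12, 0]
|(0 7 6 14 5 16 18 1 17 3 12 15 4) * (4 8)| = |(0 7 6 14 5 16 18 1 17 3 12 15 8 4)| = 14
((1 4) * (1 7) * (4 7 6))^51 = ((1 7)(4 6))^51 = (1 7)(4 6)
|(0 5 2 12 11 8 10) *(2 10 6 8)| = |(0 5 10)(2 12 11)(6 8)| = 6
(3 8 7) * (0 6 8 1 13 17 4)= (0 6 8 7 3 1 13 17 4)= [6, 13, 2, 1, 0, 5, 8, 3, 7, 9, 10, 11, 12, 17, 14, 15, 16, 4]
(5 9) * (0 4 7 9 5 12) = (0 4 7 9 12) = [4, 1, 2, 3, 7, 5, 6, 9, 8, 12, 10, 11, 0]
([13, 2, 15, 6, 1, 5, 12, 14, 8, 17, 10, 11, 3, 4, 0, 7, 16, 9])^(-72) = (17)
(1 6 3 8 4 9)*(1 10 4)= (1 6 3 8)(4 9 10)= [0, 6, 2, 8, 9, 5, 3, 7, 1, 10, 4]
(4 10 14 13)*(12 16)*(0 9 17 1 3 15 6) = [9, 3, 2, 15, 10, 5, 0, 7, 8, 17, 14, 11, 16, 4, 13, 6, 12, 1] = (0 9 17 1 3 15 6)(4 10 14 13)(12 16)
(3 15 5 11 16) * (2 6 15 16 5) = (2 6 15)(3 16)(5 11) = [0, 1, 6, 16, 4, 11, 15, 7, 8, 9, 10, 5, 12, 13, 14, 2, 3]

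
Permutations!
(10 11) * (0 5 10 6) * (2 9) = [5, 1, 9, 3, 4, 10, 0, 7, 8, 2, 11, 6] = (0 5 10 11 6)(2 9)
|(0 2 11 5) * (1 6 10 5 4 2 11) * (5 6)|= |(0 11 4 2 1 5)(6 10)|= 6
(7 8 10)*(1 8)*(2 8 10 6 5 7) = (1 10 2 8 6 5 7) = [0, 10, 8, 3, 4, 7, 5, 1, 6, 9, 2]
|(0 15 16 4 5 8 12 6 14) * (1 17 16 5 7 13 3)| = 7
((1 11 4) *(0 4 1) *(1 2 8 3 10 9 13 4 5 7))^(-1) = (0 4 13 9 10 3 8 2 11 1 7 5)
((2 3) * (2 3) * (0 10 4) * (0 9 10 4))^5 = (0 4 9 10)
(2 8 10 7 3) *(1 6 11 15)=[0, 6, 8, 2, 4, 5, 11, 3, 10, 9, 7, 15, 12, 13, 14, 1]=(1 6 11 15)(2 8 10 7 3)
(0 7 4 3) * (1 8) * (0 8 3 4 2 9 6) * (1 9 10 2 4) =(0 7 4 1 3 8 9 6)(2 10) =[7, 3, 10, 8, 1, 5, 0, 4, 9, 6, 2]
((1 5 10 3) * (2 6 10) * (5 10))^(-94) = (1 3 10)(2 5 6)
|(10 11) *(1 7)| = |(1 7)(10 11)| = 2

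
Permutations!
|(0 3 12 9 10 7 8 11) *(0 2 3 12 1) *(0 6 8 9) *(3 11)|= |(0 12)(1 6 8 3)(2 11)(7 9 10)|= 12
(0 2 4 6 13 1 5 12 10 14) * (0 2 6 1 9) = (0 6 13 9)(1 5 12 10 14 2 4) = [6, 5, 4, 3, 1, 12, 13, 7, 8, 0, 14, 11, 10, 9, 2]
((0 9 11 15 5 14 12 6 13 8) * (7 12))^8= (0 6 14 11 8 12 5 9 13 7 15)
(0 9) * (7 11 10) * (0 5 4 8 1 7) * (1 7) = (0 9 5 4 8 7 11 10) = [9, 1, 2, 3, 8, 4, 6, 11, 7, 5, 0, 10]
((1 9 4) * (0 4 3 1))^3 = (9)(0 4)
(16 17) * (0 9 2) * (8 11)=[9, 1, 0, 3, 4, 5, 6, 7, 11, 2, 10, 8, 12, 13, 14, 15, 17, 16]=(0 9 2)(8 11)(16 17)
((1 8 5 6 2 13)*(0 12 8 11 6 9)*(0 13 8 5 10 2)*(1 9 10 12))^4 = ((0 1 11 6)(2 8 12 5 10)(9 13))^4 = (13)(2 10 5 12 8)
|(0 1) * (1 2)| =3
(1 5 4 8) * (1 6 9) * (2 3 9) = (1 5 4 8 6 2 3 9) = [0, 5, 3, 9, 8, 4, 2, 7, 6, 1]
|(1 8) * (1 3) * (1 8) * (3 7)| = |(3 8 7)| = 3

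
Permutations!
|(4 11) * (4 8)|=|(4 11 8)|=3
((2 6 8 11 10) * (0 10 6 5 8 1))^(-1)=((0 10 2 5 8 11 6 1))^(-1)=(0 1 6 11 8 5 2 10)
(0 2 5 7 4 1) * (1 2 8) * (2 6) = (0 8 1)(2 5 7 4 6) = [8, 0, 5, 3, 6, 7, 2, 4, 1]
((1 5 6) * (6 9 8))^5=((1 5 9 8 6))^5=(9)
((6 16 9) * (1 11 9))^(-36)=(1 16 6 9 11)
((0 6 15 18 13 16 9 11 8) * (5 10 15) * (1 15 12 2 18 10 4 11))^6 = (1 13 12)(2 15 16)(9 18 10)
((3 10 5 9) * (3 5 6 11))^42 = (3 6)(10 11)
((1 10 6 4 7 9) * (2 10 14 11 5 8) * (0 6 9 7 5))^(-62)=((0 6 4 5 8 2 10 9 1 14 11))^(-62)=(0 8 1 6 2 14 4 10 11 5 9)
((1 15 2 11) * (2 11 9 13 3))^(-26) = ((1 15 11)(2 9 13 3))^(-26) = (1 15 11)(2 13)(3 9)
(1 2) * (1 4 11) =(1 2 4 11) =[0, 2, 4, 3, 11, 5, 6, 7, 8, 9, 10, 1]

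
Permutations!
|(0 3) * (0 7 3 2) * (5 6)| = 2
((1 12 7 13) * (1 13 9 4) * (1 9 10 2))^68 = (13)(1 10 12 2 7)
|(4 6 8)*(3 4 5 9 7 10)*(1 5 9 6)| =|(1 5 6 8 9 7 10 3 4)| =9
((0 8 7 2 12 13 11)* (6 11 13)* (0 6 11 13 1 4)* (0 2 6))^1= ((0 8 7 6 13 1 4 2 12 11))^1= (0 8 7 6 13 1 4 2 12 11)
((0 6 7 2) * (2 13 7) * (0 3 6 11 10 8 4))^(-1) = ((0 11 10 8 4)(2 3 6)(7 13))^(-1) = (0 4 8 10 11)(2 6 3)(7 13)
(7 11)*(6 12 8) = (6 12 8)(7 11) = [0, 1, 2, 3, 4, 5, 12, 11, 6, 9, 10, 7, 8]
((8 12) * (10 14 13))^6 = ((8 12)(10 14 13))^6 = (14)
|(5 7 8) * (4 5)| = |(4 5 7 8)| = 4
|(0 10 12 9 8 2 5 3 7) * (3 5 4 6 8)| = 12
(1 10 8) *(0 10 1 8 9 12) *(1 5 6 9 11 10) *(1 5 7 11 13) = [5, 7, 2, 3, 4, 6, 9, 11, 8, 12, 13, 10, 0, 1] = (0 5 6 9 12)(1 7 11 10 13)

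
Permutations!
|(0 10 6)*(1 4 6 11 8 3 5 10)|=20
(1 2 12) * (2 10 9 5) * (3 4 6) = [0, 10, 12, 4, 6, 2, 3, 7, 8, 5, 9, 11, 1] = (1 10 9 5 2 12)(3 4 6)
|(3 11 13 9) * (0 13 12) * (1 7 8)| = |(0 13 9 3 11 12)(1 7 8)| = 6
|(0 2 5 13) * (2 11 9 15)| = 7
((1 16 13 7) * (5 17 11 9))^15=((1 16 13 7)(5 17 11 9))^15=(1 7 13 16)(5 9 11 17)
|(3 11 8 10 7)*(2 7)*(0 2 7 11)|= 7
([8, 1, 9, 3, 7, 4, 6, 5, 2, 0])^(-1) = (0 9 2 8)(4 5 7)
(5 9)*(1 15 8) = (1 15 8)(5 9) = [0, 15, 2, 3, 4, 9, 6, 7, 1, 5, 10, 11, 12, 13, 14, 8]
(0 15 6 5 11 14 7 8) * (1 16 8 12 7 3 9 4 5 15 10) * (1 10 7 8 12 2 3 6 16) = (0 7 2 3 9 4 5 11 14 6 15 16 12 8) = [7, 1, 3, 9, 5, 11, 15, 2, 0, 4, 10, 14, 8, 13, 6, 16, 12]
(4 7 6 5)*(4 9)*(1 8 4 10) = (1 8 4 7 6 5 9 10) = [0, 8, 2, 3, 7, 9, 5, 6, 4, 10, 1]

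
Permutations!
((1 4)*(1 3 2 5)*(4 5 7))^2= (2 4)(3 7)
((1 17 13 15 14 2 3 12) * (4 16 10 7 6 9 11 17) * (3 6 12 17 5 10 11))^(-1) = (1 12 7 10 5 11 16 4)(2 14 15 13 17 3 9 6)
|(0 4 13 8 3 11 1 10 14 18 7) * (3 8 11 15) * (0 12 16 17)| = 12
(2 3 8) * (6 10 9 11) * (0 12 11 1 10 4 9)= [12, 10, 3, 8, 9, 5, 4, 7, 2, 1, 0, 6, 11]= (0 12 11 6 4 9 1 10)(2 3 8)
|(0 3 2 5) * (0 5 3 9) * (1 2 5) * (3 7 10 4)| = |(0 9)(1 2 7 10 4 3 5)| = 14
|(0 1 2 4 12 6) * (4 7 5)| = |(0 1 2 7 5 4 12 6)| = 8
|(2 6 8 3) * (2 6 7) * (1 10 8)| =|(1 10 8 3 6)(2 7)| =10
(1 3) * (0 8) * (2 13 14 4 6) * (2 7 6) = (0 8)(1 3)(2 13 14 4)(6 7) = [8, 3, 13, 1, 2, 5, 7, 6, 0, 9, 10, 11, 12, 14, 4]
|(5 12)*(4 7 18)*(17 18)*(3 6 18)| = 6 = |(3 6 18 4 7 17)(5 12)|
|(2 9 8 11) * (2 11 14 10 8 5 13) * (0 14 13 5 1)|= 8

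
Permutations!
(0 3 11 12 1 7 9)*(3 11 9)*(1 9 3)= (0 11 12 9)(1 7)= [11, 7, 2, 3, 4, 5, 6, 1, 8, 0, 10, 12, 9]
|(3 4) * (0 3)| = 3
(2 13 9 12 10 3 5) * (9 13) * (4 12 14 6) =(2 9 14 6 4 12 10 3 5) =[0, 1, 9, 5, 12, 2, 4, 7, 8, 14, 3, 11, 10, 13, 6]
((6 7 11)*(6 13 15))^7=(6 11 15 7 13)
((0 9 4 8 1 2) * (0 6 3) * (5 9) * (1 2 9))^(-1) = (0 3 6 2 8 4 9 1 5) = ((0 5 1 9 4 8 2 6 3))^(-1)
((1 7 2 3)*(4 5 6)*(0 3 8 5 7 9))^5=(0 3 1 9)(2 7 4 6 5 8)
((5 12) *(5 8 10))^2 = ((5 12 8 10))^2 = (5 8)(10 12)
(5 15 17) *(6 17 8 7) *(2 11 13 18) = (2 11 13 18)(5 15 8 7 6 17) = [0, 1, 11, 3, 4, 15, 17, 6, 7, 9, 10, 13, 12, 18, 14, 8, 16, 5, 2]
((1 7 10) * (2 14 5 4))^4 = (14)(1 7 10) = ((1 7 10)(2 14 5 4))^4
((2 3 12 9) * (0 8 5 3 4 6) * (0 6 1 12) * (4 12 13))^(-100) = ((0 8 5 3)(1 13 4)(2 12 9))^(-100) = (1 4 13)(2 9 12)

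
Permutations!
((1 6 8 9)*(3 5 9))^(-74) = (1 5 8)(3 6 9)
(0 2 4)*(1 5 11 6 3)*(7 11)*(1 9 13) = (0 2 4)(1 5 7 11 6 3 9 13) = [2, 5, 4, 9, 0, 7, 3, 11, 8, 13, 10, 6, 12, 1]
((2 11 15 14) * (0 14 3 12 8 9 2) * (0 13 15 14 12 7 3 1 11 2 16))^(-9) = (0 12 8 9 16)(1 11 14 13 15)(3 7)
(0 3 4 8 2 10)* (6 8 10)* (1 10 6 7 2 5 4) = (0 3 1 10)(2 7)(4 6 8 5) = [3, 10, 7, 1, 6, 4, 8, 2, 5, 9, 0]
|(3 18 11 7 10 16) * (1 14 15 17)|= 12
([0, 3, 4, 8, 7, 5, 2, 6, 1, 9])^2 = (9)(1 8 3)(2 7)(4 6)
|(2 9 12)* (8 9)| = 4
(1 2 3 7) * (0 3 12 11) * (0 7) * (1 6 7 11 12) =[3, 2, 1, 0, 4, 5, 7, 6, 8, 9, 10, 11, 12] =(12)(0 3)(1 2)(6 7)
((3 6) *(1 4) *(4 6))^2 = (1 3)(4 6)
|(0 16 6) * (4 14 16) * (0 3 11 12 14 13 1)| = |(0 4 13 1)(3 11 12 14 16 6)| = 12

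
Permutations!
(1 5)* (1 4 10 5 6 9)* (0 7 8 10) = (0 7 8 10 5 4)(1 6 9) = [7, 6, 2, 3, 0, 4, 9, 8, 10, 1, 5]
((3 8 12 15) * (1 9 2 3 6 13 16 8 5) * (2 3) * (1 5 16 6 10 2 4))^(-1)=(1 4 2 10 15 12 8 16 3 9)(6 13)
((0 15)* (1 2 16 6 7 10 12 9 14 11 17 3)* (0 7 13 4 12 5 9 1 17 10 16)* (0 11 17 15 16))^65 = (0 3 9 11 12 6 7 17 5 2 4 16 15 14 10 1 13)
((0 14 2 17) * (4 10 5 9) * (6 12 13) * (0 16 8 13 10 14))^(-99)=((2 17 16 8 13 6 12 10 5 9 4 14))^(-99)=(2 9 12 8)(4 10 13 17)(5 6 16 14)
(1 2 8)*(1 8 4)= (8)(1 2 4)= [0, 2, 4, 3, 1, 5, 6, 7, 8]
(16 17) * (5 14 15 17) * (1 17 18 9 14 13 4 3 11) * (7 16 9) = (1 17 9 14 15 18 7 16 5 13 4 3 11) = [0, 17, 2, 11, 3, 13, 6, 16, 8, 14, 10, 1, 12, 4, 15, 18, 5, 9, 7]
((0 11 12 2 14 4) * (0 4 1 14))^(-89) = ((0 11 12 2)(1 14))^(-89) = (0 2 12 11)(1 14)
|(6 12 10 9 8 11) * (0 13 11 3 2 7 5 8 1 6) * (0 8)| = 40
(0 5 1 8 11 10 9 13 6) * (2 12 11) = (0 5 1 8 2 12 11 10 9 13 6) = [5, 8, 12, 3, 4, 1, 0, 7, 2, 13, 9, 10, 11, 6]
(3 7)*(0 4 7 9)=[4, 1, 2, 9, 7, 5, 6, 3, 8, 0]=(0 4 7 3 9)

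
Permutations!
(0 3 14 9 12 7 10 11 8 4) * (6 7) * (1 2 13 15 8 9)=(0 3 14 1 2 13 15 8 4)(6 7 10 11 9 12)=[3, 2, 13, 14, 0, 5, 7, 10, 4, 12, 11, 9, 6, 15, 1, 8]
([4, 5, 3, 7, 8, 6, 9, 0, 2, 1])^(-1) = (0 7 3 2 8 4)(1 9 6 5)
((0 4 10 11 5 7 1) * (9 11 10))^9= ((0 4 9 11 5 7 1))^9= (0 9 5 1 4 11 7)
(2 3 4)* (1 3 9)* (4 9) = (1 3 9)(2 4) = [0, 3, 4, 9, 2, 5, 6, 7, 8, 1]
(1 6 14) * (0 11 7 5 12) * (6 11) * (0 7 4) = [6, 11, 2, 3, 0, 12, 14, 5, 8, 9, 10, 4, 7, 13, 1] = (0 6 14 1 11 4)(5 12 7)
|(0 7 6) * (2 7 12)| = 5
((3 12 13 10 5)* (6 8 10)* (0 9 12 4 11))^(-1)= (0 11 4 3 5 10 8 6 13 12 9)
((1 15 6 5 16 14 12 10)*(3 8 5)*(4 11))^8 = ((1 15 6 3 8 5 16 14 12 10)(4 11))^8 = (1 12 16 8 6)(3 15 10 14 5)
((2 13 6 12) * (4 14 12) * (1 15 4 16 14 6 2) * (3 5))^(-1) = (1 12 14 16 6 4 15)(2 13)(3 5)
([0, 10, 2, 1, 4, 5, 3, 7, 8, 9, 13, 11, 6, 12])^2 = (1 13 6)(3 10 12)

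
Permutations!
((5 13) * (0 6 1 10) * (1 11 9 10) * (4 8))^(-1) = ((0 6 11 9 10)(4 8)(5 13))^(-1) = (0 10 9 11 6)(4 8)(5 13)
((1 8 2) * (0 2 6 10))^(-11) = ((0 2 1 8 6 10))^(-11) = (0 2 1 8 6 10)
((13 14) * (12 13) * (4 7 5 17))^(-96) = ((4 7 5 17)(12 13 14))^(-96) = (17)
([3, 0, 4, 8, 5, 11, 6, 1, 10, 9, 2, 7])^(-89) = (0 3 8 10 2 4 5 11 7 1)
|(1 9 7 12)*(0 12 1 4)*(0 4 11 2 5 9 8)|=|(0 12 11 2 5 9 7 1 8)|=9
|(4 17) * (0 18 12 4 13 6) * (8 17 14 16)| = 10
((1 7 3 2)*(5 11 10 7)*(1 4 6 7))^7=((1 5 11 10)(2 4 6 7 3))^7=(1 10 11 5)(2 6 3 4 7)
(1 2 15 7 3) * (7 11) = (1 2 15 11 7 3) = [0, 2, 15, 1, 4, 5, 6, 3, 8, 9, 10, 7, 12, 13, 14, 11]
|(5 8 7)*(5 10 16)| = |(5 8 7 10 16)| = 5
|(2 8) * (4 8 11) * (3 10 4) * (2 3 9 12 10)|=8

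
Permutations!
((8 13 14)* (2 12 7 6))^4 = ((2 12 7 6)(8 13 14))^4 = (8 13 14)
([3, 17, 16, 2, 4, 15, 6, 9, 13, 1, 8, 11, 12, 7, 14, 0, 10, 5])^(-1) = (0 15 5 17 1 9 7 13 8 10 16 2 3)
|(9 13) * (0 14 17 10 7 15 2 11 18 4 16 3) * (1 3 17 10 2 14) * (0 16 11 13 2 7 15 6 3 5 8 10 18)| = 30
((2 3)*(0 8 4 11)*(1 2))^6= (0 4)(8 11)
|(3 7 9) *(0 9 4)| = 5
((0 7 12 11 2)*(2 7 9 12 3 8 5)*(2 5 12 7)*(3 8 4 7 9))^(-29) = (0 7 11 3 8 2 4 12)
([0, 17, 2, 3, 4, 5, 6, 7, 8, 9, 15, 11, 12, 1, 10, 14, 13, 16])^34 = (1 16)(10 15 14)(13 17)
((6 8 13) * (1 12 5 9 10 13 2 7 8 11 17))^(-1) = ((1 12 5 9 10 13 6 11 17)(2 7 8))^(-1) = (1 17 11 6 13 10 9 5 12)(2 8 7)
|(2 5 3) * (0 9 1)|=|(0 9 1)(2 5 3)|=3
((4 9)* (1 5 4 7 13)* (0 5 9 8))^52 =((0 5 4 8)(1 9 7 13))^52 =(13)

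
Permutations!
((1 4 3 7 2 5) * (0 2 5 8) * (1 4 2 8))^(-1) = ((0 8)(1 2)(3 7 5 4))^(-1) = (0 8)(1 2)(3 4 5 7)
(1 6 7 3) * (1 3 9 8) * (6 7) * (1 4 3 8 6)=(1 7 9 6)(3 8 4)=[0, 7, 2, 8, 3, 5, 1, 9, 4, 6]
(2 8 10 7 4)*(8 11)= (2 11 8 10 7 4)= [0, 1, 11, 3, 2, 5, 6, 4, 10, 9, 7, 8]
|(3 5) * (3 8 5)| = |(5 8)| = 2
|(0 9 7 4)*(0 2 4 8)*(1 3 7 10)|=|(0 9 10 1 3 7 8)(2 4)|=14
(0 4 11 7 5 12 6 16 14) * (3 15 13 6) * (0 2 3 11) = (0 4)(2 3 15 13 6 16 14)(5 12 11 7) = [4, 1, 3, 15, 0, 12, 16, 5, 8, 9, 10, 7, 11, 6, 2, 13, 14]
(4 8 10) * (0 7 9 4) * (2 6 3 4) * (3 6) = (0 7 9 2 3 4 8 10) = [7, 1, 3, 4, 8, 5, 6, 9, 10, 2, 0]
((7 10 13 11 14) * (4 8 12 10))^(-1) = (4 7 14 11 13 10 12 8)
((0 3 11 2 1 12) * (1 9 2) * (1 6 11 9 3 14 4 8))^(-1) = (0 12 1 8 4 14)(2 9 3)(6 11) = ((0 14 4 8 1 12)(2 3 9)(6 11))^(-1)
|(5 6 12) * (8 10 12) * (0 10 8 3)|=6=|(0 10 12 5 6 3)|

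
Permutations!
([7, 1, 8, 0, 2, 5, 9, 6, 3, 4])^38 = [8, 1, 9, 2, 6, 5, 0, 3, 4, 7]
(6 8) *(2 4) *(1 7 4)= (1 7 4 2)(6 8)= [0, 7, 1, 3, 2, 5, 8, 4, 6]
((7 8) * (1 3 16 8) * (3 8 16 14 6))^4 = (16)(1 8 7)(3 14 6)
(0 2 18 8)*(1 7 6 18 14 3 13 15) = (0 2 14 3 13 15 1 7 6 18 8) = [2, 7, 14, 13, 4, 5, 18, 6, 0, 9, 10, 11, 12, 15, 3, 1, 16, 17, 8]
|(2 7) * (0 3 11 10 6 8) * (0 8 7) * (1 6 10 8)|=8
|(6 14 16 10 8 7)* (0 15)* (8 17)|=14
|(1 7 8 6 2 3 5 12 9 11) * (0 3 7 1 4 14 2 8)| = 10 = |(0 3 5 12 9 11 4 14 2 7)(6 8)|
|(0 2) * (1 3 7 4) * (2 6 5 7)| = 8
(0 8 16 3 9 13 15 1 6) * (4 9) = (0 8 16 3 4 9 13 15 1 6) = [8, 6, 2, 4, 9, 5, 0, 7, 16, 13, 10, 11, 12, 15, 14, 1, 3]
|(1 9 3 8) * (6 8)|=5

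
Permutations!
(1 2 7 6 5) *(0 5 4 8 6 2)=(0 5 1)(2 7)(4 8 6)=[5, 0, 7, 3, 8, 1, 4, 2, 6]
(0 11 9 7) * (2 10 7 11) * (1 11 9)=(0 2 10 7)(1 11)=[2, 11, 10, 3, 4, 5, 6, 0, 8, 9, 7, 1]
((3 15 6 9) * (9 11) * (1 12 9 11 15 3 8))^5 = ((1 12 9 8)(6 15))^5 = (1 12 9 8)(6 15)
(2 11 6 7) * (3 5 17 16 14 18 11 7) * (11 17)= (2 7)(3 5 11 6)(14 18 17 16)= [0, 1, 7, 5, 4, 11, 3, 2, 8, 9, 10, 6, 12, 13, 18, 15, 14, 16, 17]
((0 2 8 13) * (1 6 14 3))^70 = (0 8)(1 14)(2 13)(3 6)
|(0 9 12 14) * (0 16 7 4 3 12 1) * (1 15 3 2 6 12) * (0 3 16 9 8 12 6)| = |(0 8 12 14 9 15 16 7 4 2)(1 3)| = 10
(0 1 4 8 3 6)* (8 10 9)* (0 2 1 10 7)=(0 10 9 8 3 6 2 1 4 7)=[10, 4, 1, 6, 7, 5, 2, 0, 3, 8, 9]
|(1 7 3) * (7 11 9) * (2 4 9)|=|(1 11 2 4 9 7 3)|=7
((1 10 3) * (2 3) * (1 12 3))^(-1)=(1 2 10)(3 12)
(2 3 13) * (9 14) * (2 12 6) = (2 3 13 12 6)(9 14) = [0, 1, 3, 13, 4, 5, 2, 7, 8, 14, 10, 11, 6, 12, 9]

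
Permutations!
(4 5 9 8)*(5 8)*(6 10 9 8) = (4 6 10 9 5 8) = [0, 1, 2, 3, 6, 8, 10, 7, 4, 5, 9]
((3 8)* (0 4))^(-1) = (0 4)(3 8)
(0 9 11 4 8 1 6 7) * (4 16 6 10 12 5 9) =(0 4 8 1 10 12 5 9 11 16 6 7) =[4, 10, 2, 3, 8, 9, 7, 0, 1, 11, 12, 16, 5, 13, 14, 15, 6]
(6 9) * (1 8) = (1 8)(6 9) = [0, 8, 2, 3, 4, 5, 9, 7, 1, 6]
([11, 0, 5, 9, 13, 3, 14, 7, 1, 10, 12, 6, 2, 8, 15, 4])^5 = (0 4 11 13 6 8 14 1 15)(2 12 10 9 3 5)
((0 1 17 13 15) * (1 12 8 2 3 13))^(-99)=(0 15 13 3 2 8 12)(1 17)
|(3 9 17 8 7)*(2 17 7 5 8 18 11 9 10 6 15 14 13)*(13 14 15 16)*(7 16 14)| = |(2 17 18 11 9 16 13)(3 10 6 14 7)(5 8)| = 70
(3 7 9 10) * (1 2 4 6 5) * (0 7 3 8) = (0 7 9 10 8)(1 2 4 6 5) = [7, 2, 4, 3, 6, 1, 5, 9, 0, 10, 8]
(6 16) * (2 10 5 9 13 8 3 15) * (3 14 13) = (2 10 5 9 3 15)(6 16)(8 14 13) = [0, 1, 10, 15, 4, 9, 16, 7, 14, 3, 5, 11, 12, 8, 13, 2, 6]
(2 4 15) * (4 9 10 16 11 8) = (2 9 10 16 11 8 4 15) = [0, 1, 9, 3, 15, 5, 6, 7, 4, 10, 16, 8, 12, 13, 14, 2, 11]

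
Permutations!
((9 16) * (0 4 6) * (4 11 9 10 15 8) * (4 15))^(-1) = (0 6 4 10 16 9 11)(8 15)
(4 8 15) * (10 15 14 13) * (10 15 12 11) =(4 8 14 13 15)(10 12 11) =[0, 1, 2, 3, 8, 5, 6, 7, 14, 9, 12, 10, 11, 15, 13, 4]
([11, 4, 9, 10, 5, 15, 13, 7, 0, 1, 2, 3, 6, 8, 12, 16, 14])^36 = [2, 16, 5, 1, 14, 12, 11, 7, 10, 15, 4, 9, 0, 3, 8, 6, 13]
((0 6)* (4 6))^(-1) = (0 6 4)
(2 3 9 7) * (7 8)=[0, 1, 3, 9, 4, 5, 6, 2, 7, 8]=(2 3 9 8 7)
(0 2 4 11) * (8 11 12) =[2, 1, 4, 3, 12, 5, 6, 7, 11, 9, 10, 0, 8] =(0 2 4 12 8 11)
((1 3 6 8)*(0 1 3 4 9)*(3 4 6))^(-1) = ((0 1 6 8 4 9))^(-1) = (0 9 4 8 6 1)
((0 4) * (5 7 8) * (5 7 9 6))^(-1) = ((0 4)(5 9 6)(7 8))^(-1) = (0 4)(5 6 9)(7 8)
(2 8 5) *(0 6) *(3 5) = [6, 1, 8, 5, 4, 2, 0, 7, 3] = (0 6)(2 8 3 5)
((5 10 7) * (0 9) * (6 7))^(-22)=((0 9)(5 10 6 7))^(-22)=(5 6)(7 10)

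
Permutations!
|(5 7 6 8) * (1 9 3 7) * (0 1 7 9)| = |(0 1)(3 9)(5 7 6 8)| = 4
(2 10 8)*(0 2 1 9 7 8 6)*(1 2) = (0 1 9 7 8 2 10 6) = [1, 9, 10, 3, 4, 5, 0, 8, 2, 7, 6]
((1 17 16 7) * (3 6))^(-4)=(17)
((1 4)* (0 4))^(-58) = (0 1 4)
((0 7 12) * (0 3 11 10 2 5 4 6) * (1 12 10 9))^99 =((0 7 10 2 5 4 6)(1 12 3 11 9))^99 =(0 7 10 2 5 4 6)(1 9 11 3 12)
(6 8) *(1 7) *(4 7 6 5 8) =(1 6 4 7)(5 8) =[0, 6, 2, 3, 7, 8, 4, 1, 5]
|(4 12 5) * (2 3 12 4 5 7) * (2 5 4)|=|(2 3 12 7 5 4)|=6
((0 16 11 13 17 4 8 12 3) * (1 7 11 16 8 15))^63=(17)(0 3 12 8)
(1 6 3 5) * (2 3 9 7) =(1 6 9 7 2 3 5) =[0, 6, 3, 5, 4, 1, 9, 2, 8, 7]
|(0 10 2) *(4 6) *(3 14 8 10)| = |(0 3 14 8 10 2)(4 6)| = 6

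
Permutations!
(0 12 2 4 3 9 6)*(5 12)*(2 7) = [5, 1, 4, 9, 3, 12, 0, 2, 8, 6, 10, 11, 7] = (0 5 12 7 2 4 3 9 6)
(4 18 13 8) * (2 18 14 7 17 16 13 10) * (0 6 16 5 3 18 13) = [6, 1, 13, 18, 14, 3, 16, 17, 4, 9, 2, 11, 12, 8, 7, 15, 0, 5, 10] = (0 6 16)(2 13 8 4 14 7 17 5 3 18 10)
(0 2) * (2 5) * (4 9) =(0 5 2)(4 9) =[5, 1, 0, 3, 9, 2, 6, 7, 8, 4]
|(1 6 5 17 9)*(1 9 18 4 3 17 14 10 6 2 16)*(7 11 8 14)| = 84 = |(1 2 16)(3 17 18 4)(5 7 11 8 14 10 6)|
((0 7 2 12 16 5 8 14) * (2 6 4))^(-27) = (0 4 16 14 6 12 8 7 2 5)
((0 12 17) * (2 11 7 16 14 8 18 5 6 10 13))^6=(2 18 11 5 7 6 16 10 14 13 8)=((0 12 17)(2 11 7 16 14 8 18 5 6 10 13))^6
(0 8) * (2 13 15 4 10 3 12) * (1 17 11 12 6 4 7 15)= (0 8)(1 17 11 12 2 13)(3 6 4 10)(7 15)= [8, 17, 13, 6, 10, 5, 4, 15, 0, 9, 3, 12, 2, 1, 14, 7, 16, 11]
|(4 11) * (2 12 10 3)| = 4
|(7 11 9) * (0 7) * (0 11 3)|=6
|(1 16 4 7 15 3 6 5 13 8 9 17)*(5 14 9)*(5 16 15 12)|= 7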